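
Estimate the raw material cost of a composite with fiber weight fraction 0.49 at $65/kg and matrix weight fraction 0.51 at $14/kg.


Cost = cost_f*Wf + cost_m*Wm = 65*0.49 + 14*0.51 = $38.99/kg

$38.99/kg


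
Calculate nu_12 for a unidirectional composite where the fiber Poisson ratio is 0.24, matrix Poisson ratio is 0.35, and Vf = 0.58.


nu_12 = nu_f*Vf + nu_m*(1-Vf) = 0.24*0.58 + 0.35*0.42 = 0.2862

0.2862


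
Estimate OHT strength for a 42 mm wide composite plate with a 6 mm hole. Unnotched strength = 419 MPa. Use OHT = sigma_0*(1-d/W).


OHT = sigma_0*(1-d/W) = 419*(1-6/42) = 359.1 MPa

359.1 MPa


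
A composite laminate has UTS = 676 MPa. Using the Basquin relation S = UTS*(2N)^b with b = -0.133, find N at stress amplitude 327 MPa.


N = 0.5 * (S/UTS)^(1/b) = 0.5 * (327/676)^(1/-0.133) = 117.5955 cycles

117.5955 cycles


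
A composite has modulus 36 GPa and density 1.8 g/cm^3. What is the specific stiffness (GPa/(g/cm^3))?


Specific stiffness = E/rho = 36/1.8 = 20.0 GPa/(g/cm^3)

20.0 GPa/(g/cm^3)


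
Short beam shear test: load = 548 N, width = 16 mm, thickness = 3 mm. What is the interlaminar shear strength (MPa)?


ILSS = 3F/(4bh) = 3*548/(4*16*3) = 8.56 MPa

8.56 MPa


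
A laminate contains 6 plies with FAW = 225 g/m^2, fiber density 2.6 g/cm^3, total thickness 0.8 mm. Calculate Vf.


Vf = n * FAW / (rho_f * h * 1000) = 6 * 225 / (2.6 * 0.8 * 1000) = 0.649

0.649


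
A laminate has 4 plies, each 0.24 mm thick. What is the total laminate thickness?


h = n * t_ply = 4 * 0.24 = 0.96 mm

0.96 mm


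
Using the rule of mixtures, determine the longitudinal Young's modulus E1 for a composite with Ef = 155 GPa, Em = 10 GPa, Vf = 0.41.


E1 = Ef*Vf + Em*(1-Vf) = 155*0.41 + 10*0.59 = 69.45 GPa

69.45 GPa


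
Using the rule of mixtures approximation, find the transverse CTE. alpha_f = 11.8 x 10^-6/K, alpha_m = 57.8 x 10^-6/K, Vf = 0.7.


alpha_2 = alpha_f*Vf + alpha_m*(1-Vf) = 11.8*0.7 + 57.8*0.3 = 25.6 x 10^-6/K

25.6 x 10^-6/K


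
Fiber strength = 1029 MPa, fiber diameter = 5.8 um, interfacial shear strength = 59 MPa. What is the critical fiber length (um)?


Lc = sigma_f * d / (2 * tau_i) = 1029 * 5.8 / (2 * 59) = 50.6 um

50.6 um


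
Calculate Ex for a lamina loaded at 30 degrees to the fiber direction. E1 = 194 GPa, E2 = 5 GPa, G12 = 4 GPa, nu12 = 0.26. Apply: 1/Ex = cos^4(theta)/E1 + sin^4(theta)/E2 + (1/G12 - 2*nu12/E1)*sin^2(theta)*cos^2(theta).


cos^4(30) = 0.5625, sin^4(30) = 0.0625, sin^2(30)*cos^2(30) = 0.1875
1/G12 - 2*nu12/E1 = 1/4 - 2*0.26/194 = 0.24732 GPa^-1
1/Ex = 0.5625/194 + 0.0625/5 + 0.24732*0.1875 = 0.0617719 GPa^-1
Ex = 16.19 GPa

16.19 GPa


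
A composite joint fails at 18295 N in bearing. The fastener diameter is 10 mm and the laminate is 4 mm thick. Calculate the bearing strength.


sigma_br = F/(d*h) = 18295/(10*4) = 457.4 MPa

457.4 MPa


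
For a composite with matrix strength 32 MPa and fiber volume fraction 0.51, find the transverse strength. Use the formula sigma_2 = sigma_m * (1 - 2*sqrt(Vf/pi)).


factor = 1 - 2*sqrt(0.51/pi) = 0.1942
sigma_2 = 32 * 0.1942 = 6.21 MPa

6.21 MPa


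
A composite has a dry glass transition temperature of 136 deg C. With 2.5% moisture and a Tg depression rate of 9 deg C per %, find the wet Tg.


Tg_wet = Tg_dry - k*moisture = 136 - 9*2.5 = 113.5 deg C

113.5 deg C


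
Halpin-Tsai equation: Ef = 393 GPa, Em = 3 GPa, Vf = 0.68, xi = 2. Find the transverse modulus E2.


eta = (Ef/Em - 1)/(Ef/Em + xi) = (131.0 - 1)/(131.0 + 2) = 0.9774
E2 = Em*(1+xi*eta*Vf)/(1-eta*Vf) = 20.84 GPa

20.84 GPa


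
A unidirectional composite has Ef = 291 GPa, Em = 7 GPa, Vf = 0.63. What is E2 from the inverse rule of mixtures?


1/E2 = Vf/Ef + (1-Vf)/Em = 0.63/291 + 0.37/7
E2 = 18.17 GPa

18.17 GPa


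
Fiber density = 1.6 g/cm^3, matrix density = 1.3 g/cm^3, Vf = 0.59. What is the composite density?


rho_c = rho_f*Vf + rho_m*(1-Vf) = 1.6*0.59 + 1.3*0.41 = 1.477 g/cm^3

1.477 g/cm^3


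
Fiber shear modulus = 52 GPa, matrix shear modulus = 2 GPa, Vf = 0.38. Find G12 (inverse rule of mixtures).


1/G12 = Vf/Gf + (1-Vf)/Gm = 0.38/52 + 0.62/2
G12 = 3.15 GPa

3.15 GPa


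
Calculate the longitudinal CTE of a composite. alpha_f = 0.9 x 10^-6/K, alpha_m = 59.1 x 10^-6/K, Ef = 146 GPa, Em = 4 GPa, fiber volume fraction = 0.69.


E1 = Ef*Vf + Em*(1-Vf) = 101.98
alpha_1 = (alpha_f*Ef*Vf + alpha_m*Em*(1-Vf))/E1 = 1.61 x 10^-6/K

1.61 x 10^-6/K


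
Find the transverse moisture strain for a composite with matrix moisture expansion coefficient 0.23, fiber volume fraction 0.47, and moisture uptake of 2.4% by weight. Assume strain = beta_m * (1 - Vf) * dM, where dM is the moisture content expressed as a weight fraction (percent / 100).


dM = 2.4/100 = 0.024
strain = beta_m * (1-Vf) * dM = 0.23 * 0.53 * 0.024 = 0.0029256

0.0029256


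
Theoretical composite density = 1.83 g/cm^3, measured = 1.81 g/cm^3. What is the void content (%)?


Void% = (rho_theo - rho_actual)/rho_theo * 100 = (1.83 - 1.81)/1.83 * 100 = 1.09%

1.09%


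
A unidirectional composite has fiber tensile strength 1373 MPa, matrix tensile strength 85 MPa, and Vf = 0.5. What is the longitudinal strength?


sigma_1 = sigma_f*Vf + sigma_m*(1-Vf) = 1373*0.5 + 85*0.5 = 729.0 MPa

729.0 MPa


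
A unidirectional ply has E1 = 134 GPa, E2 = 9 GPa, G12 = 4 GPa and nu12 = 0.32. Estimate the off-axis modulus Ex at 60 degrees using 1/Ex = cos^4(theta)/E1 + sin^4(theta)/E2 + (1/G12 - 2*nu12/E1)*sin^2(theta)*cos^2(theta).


cos^4(60) = 0.0625, sin^4(60) = 0.5625, sin^2(60)*cos^2(60) = 0.1875
1/G12 - 2*nu12/E1 = 1/4 - 2*0.32/134 = 0.245224 GPa^-1
1/Ex = 0.0625/134 + 0.5625/9 + 0.245224*0.1875 = 0.1089459 GPa^-1
Ex = 9.18 GPa

9.18 GPa


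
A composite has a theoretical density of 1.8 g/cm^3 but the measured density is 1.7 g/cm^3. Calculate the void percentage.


Void% = (rho_theo - rho_actual)/rho_theo * 100 = (1.8 - 1.7)/1.8 * 100 = 5.56%

5.56%


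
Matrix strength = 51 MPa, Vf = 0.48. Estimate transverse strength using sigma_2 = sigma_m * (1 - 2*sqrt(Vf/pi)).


factor = 1 - 2*sqrt(0.48/pi) = 0.2182
sigma_2 = 51 * 0.2182 = 11.13 MPa

11.13 MPa


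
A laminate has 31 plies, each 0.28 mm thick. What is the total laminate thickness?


h = n * t_ply = 31 * 0.28 = 8.68 mm

8.68 mm


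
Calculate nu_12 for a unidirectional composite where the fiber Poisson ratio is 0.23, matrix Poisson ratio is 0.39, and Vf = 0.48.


nu_12 = nu_f*Vf + nu_m*(1-Vf) = 0.23*0.48 + 0.39*0.52 = 0.3132

0.3132


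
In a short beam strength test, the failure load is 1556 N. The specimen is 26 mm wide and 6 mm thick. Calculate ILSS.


ILSS = 3F/(4bh) = 3*1556/(4*26*6) = 7.48 MPa

7.48 MPa


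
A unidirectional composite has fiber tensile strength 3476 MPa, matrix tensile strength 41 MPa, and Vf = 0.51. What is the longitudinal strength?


sigma_1 = sigma_f*Vf + sigma_m*(1-Vf) = 3476*0.51 + 41*0.49 = 1792.9 MPa

1792.9 MPa


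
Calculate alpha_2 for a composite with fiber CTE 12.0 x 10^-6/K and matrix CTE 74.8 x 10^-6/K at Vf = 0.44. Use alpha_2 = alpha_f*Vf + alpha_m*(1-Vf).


alpha_2 = alpha_f*Vf + alpha_m*(1-Vf) = 12.0*0.44 + 74.8*0.56 = 47.2 x 10^-6/K

47.2 x 10^-6/K


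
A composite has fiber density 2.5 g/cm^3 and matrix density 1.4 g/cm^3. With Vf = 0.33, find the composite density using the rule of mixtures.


rho_c = rho_f*Vf + rho_m*(1-Vf) = 2.5*0.33 + 1.4*0.67 = 1.763 g/cm^3

1.763 g/cm^3


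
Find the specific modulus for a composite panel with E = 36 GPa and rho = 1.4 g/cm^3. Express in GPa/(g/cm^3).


Specific stiffness = E/rho = 36/1.4 = 25.7 GPa/(g/cm^3)

25.7 GPa/(g/cm^3)


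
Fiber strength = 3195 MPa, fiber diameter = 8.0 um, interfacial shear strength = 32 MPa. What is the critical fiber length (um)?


Lc = sigma_f * d / (2 * tau_i) = 3195 * 8.0 / (2 * 32) = 399.4 um

399.4 um


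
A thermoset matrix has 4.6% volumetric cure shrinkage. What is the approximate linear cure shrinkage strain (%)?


Linear shrinkage ≈ vol_shrink/3 = 4.6/3 = 1.533%

1.533%


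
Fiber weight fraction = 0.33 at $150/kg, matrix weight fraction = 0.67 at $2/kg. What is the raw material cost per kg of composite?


Cost = cost_f*Wf + cost_m*Wm = 150*0.33 + 2*0.67 = $50.84/kg

$50.84/kg


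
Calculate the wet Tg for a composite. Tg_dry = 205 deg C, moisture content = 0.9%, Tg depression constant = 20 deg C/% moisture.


Tg_wet = Tg_dry - k*moisture = 205 - 20*0.9 = 187.0 deg C

187.0 deg C


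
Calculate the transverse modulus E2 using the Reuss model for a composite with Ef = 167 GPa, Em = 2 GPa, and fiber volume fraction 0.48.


1/E2 = Vf/Ef + (1-Vf)/Em = 0.48/167 + 0.52/2
E2 = 3.8 GPa

3.8 GPa


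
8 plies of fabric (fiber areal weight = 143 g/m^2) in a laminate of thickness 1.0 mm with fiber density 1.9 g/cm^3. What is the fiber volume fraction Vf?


Vf = n * FAW / (rho_f * h * 1000) = 8 * 143 / (1.9 * 1.0 * 1000) = 0.6021

0.6021


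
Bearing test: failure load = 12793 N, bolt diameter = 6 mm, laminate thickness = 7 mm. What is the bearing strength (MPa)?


sigma_br = F/(d*h) = 12793/(6*7) = 304.6 MPa

304.6 MPa


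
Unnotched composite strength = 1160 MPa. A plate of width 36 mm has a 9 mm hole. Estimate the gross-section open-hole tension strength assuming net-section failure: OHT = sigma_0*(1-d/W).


OHT = sigma_0*(1-d/W) = 1160*(1-9/36) = 870.0 MPa

870.0 MPa


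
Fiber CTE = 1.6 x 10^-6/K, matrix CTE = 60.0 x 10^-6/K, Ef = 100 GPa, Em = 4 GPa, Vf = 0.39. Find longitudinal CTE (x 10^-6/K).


E1 = Ef*Vf + Em*(1-Vf) = 41.44
alpha_1 = (alpha_f*Ef*Vf + alpha_m*Em*(1-Vf))/E1 = 5.04 x 10^-6/K

5.04 x 10^-6/K


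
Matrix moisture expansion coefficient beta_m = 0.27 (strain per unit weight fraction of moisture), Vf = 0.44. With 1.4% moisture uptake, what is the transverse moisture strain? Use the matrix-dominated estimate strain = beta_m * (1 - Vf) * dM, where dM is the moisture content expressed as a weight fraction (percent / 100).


dM = 1.4/100 = 0.014
strain = beta_m * (1-Vf) * dM = 0.27 * 0.56 * 0.014 = 0.0021168

0.0021168


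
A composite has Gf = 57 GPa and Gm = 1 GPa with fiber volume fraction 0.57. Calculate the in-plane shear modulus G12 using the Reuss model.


1/G12 = Vf/Gf + (1-Vf)/Gm = 0.57/57 + 0.43/1
G12 = 2.27 GPa

2.27 GPa


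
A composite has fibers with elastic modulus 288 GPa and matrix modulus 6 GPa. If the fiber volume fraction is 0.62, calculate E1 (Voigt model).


E1 = Ef*Vf + Em*(1-Vf) = 288*0.62 + 6*0.38 = 180.84 GPa

180.84 GPa


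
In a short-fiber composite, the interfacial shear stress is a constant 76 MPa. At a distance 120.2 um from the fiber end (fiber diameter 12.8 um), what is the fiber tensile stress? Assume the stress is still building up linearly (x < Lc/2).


Force balance: sigma_f * (pi*d^2/4) = tau * (pi*d) * x  ->  sigma_f = 4 * tau * x / d
sigma_f = 4 * 76 * 120.2 / 12.8 = 2854.8 MPa

2854.8 MPa


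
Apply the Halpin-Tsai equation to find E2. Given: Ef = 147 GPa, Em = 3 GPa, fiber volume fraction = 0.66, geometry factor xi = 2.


eta = (Ef/Em - 1)/(Ef/Em + xi) = (49.0 - 1)/(49.0 + 2) = 0.9412
E2 = Em*(1+xi*eta*Vf)/(1-eta*Vf) = 17.76 GPa

17.76 GPa


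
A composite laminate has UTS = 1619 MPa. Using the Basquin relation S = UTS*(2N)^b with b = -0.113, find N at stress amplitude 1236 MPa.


N = 0.5 * (S/UTS)^(1/b) = 0.5 * (1236/1619)^(1/-0.113) = 5.4499 cycles

5.4499 cycles


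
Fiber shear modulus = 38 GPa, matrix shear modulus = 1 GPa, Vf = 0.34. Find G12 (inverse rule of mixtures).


1/G12 = Vf/Gf + (1-Vf)/Gm = 0.34/38 + 0.66/1
G12 = 1.49 GPa

1.49 GPa


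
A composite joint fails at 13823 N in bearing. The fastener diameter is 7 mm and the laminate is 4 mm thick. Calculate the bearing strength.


sigma_br = F/(d*h) = 13823/(7*4) = 493.7 MPa

493.7 MPa


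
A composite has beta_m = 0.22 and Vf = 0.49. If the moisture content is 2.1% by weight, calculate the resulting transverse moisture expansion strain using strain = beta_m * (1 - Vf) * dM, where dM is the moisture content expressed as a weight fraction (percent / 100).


dM = 2.1/100 = 0.021
strain = beta_m * (1-Vf) * dM = 0.22 * 0.51 * 0.021 = 0.0023562

0.0023562


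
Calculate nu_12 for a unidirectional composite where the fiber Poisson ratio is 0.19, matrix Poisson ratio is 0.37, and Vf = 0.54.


nu_12 = nu_f*Vf + nu_m*(1-Vf) = 0.19*0.54 + 0.37*0.46 = 0.2728

0.2728


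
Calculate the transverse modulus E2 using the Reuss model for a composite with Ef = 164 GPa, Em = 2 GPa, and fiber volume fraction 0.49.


1/E2 = Vf/Ef + (1-Vf)/Em = 0.49/164 + 0.51/2
E2 = 3.88 GPa

3.88 GPa


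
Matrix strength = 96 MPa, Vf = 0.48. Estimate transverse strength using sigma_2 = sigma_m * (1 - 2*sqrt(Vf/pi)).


factor = 1 - 2*sqrt(0.48/pi) = 0.2182
sigma_2 = 96 * 0.2182 = 20.95 MPa

20.95 MPa


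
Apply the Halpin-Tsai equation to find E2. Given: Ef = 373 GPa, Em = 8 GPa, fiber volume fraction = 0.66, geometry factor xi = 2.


eta = (Ef/Em - 1)/(Ef/Em + xi) = (46.625 - 1)/(46.625 + 2) = 0.9383
E2 = Em*(1+xi*eta*Vf)/(1-eta*Vf) = 47.04 GPa

47.04 GPa


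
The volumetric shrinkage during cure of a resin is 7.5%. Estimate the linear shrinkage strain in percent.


Linear shrinkage ≈ vol_shrink/3 = 7.5/3 = 2.5%

2.5%


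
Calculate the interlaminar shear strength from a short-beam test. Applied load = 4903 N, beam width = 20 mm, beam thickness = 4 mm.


ILSS = 3F/(4bh) = 3*4903/(4*20*4) = 45.97 MPa

45.97 MPa


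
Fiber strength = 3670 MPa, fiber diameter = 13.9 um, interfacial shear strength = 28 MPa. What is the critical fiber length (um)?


Lc = sigma_f * d / (2 * tau_i) = 3670 * 13.9 / (2 * 28) = 910.9 um

910.9 um


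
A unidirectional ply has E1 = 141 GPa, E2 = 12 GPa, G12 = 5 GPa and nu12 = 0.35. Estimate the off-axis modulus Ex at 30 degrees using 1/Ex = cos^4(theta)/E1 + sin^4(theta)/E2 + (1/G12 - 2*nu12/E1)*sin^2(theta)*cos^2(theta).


cos^4(30) = 0.5625, sin^4(30) = 0.0625, sin^2(30)*cos^2(30) = 0.1875
1/G12 - 2*nu12/E1 = 1/5 - 2*0.35/141 = 0.195035 GPa^-1
1/Ex = 0.5625/141 + 0.0625/12 + 0.195035*0.1875 = 0.0457668 GPa^-1
Ex = 21.85 GPa

21.85 GPa


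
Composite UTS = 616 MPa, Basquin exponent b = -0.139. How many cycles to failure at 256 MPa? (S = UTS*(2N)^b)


N = 0.5 * (S/UTS)^(1/b) = 0.5 * (256/616)^(1/-0.139) = 276.9674 cycles

276.9674 cycles


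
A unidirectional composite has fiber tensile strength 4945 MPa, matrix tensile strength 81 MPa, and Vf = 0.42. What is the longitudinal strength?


sigma_1 = sigma_f*Vf + sigma_m*(1-Vf) = 4945*0.42 + 81*0.58 = 2123.9 MPa

2123.9 MPa


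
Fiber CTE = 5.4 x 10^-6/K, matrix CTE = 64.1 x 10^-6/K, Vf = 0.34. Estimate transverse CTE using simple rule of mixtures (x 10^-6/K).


alpha_2 = alpha_f*Vf + alpha_m*(1-Vf) = 5.4*0.34 + 64.1*0.66 = 44.1 x 10^-6/K

44.1 x 10^-6/K


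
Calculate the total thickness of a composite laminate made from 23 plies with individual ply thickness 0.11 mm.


h = n * t_ply = 23 * 0.11 = 2.53 mm

2.53 mm


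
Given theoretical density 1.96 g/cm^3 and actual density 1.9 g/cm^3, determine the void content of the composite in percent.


Void% = (rho_theo - rho_actual)/rho_theo * 100 = (1.96 - 1.9)/1.96 * 100 = 3.06%

3.06%


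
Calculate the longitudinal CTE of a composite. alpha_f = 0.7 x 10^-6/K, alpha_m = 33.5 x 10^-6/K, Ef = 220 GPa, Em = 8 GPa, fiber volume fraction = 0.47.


E1 = Ef*Vf + Em*(1-Vf) = 107.64
alpha_1 = (alpha_f*Ef*Vf + alpha_m*Em*(1-Vf))/E1 = 1.99 x 10^-6/K

1.99 x 10^-6/K


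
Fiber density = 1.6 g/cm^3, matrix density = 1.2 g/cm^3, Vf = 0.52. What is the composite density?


rho_c = rho_f*Vf + rho_m*(1-Vf) = 1.6*0.52 + 1.2*0.48 = 1.408 g/cm^3

1.408 g/cm^3


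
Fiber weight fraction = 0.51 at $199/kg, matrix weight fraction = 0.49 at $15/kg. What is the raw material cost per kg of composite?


Cost = cost_f*Wf + cost_m*Wm = 199*0.51 + 15*0.49 = $108.84/kg

$108.84/kg


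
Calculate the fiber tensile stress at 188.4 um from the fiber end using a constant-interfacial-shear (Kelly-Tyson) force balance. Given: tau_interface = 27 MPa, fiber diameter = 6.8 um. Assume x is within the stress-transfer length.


Force balance: sigma_f * (pi*d^2/4) = tau * (pi*d) * x  ->  sigma_f = 4 * tau * x / d
sigma_f = 4 * 27 * 188.4 / 6.8 = 2992.2 MPa

2992.2 MPa


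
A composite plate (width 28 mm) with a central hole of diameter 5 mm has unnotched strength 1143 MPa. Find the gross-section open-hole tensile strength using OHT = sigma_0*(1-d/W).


OHT = sigma_0*(1-d/W) = 1143*(1-5/28) = 938.9 MPa

938.9 MPa


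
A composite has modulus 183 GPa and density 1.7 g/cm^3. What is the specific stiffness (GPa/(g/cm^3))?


Specific stiffness = E/rho = 183/1.7 = 107.6 GPa/(g/cm^3)

107.6 GPa/(g/cm^3)


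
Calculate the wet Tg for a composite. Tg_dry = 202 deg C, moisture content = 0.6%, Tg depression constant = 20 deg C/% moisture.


Tg_wet = Tg_dry - k*moisture = 202 - 20*0.6 = 190.0 deg C

190.0 deg C


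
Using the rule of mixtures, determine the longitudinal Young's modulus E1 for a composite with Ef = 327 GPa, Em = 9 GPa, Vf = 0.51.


E1 = Ef*Vf + Em*(1-Vf) = 327*0.51 + 9*0.49 = 171.18 GPa

171.18 GPa


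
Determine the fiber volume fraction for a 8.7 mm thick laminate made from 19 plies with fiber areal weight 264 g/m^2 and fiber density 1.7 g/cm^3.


Vf = n * FAW / (rho_f * h * 1000) = 19 * 264 / (1.7 * 8.7 * 1000) = 0.3391

0.3391


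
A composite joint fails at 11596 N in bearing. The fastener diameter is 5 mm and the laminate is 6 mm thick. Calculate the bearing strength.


sigma_br = F/(d*h) = 11596/(5*6) = 386.5 MPa

386.5 MPa


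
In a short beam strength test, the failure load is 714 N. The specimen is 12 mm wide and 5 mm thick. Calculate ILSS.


ILSS = 3F/(4bh) = 3*714/(4*12*5) = 8.93 MPa

8.93 MPa


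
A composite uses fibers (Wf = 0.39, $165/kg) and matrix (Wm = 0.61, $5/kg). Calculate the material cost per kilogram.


Cost = cost_f*Wf + cost_m*Wm = 165*0.39 + 5*0.61 = $67.4/kg

$67.4/kg


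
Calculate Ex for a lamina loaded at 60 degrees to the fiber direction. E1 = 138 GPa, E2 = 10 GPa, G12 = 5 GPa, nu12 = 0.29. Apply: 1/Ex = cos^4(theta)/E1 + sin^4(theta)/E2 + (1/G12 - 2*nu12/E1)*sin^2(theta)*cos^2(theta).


cos^4(60) = 0.0625, sin^4(60) = 0.5625, sin^2(60)*cos^2(60) = 0.1875
1/G12 - 2*nu12/E1 = 1/5 - 2*0.29/138 = 0.195797 GPa^-1
1/Ex = 0.0625/138 + 0.5625/10 + 0.195797*0.1875 = 0.0934149 GPa^-1
Ex = 10.7 GPa

10.7 GPa


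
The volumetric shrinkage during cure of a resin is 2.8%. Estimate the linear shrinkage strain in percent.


Linear shrinkage ≈ vol_shrink/3 = 2.8/3 = 0.933%

0.933%


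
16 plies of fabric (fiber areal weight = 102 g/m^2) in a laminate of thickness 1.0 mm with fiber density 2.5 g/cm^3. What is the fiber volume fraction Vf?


Vf = n * FAW / (rho_f * h * 1000) = 16 * 102 / (2.5 * 1.0 * 1000) = 0.6528

0.6528


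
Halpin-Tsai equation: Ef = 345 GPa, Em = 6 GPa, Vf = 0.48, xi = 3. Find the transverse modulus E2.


eta = (Ef/Em - 1)/(Ef/Em + xi) = (57.5 - 1)/(57.5 + 3) = 0.9339
E2 = Em*(1+xi*eta*Vf)/(1-eta*Vf) = 25.5 GPa

25.5 GPa


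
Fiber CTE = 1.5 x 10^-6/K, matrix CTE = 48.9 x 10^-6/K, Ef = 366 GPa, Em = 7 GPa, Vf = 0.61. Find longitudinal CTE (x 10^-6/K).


E1 = Ef*Vf + Em*(1-Vf) = 225.99
alpha_1 = (alpha_f*Ef*Vf + alpha_m*Em*(1-Vf))/E1 = 2.07 x 10^-6/K

2.07 x 10^-6/K


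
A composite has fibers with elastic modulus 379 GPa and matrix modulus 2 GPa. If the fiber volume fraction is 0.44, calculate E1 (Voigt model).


E1 = Ef*Vf + Em*(1-Vf) = 379*0.44 + 2*0.56 = 167.88 GPa

167.88 GPa


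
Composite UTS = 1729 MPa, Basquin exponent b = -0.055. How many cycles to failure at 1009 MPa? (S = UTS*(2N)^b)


N = 0.5 * (S/UTS)^(1/b) = 0.5 * (1009/1729)^(1/-0.055) = 8948.8424 cycles

8948.8424 cycles


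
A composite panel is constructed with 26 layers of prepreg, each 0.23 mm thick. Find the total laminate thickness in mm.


h = n * t_ply = 26 * 0.23 = 5.98 mm

5.98 mm


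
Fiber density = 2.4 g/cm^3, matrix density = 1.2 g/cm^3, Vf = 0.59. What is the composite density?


rho_c = rho_f*Vf + rho_m*(1-Vf) = 2.4*0.59 + 1.2*0.41 = 1.908 g/cm^3

1.908 g/cm^3


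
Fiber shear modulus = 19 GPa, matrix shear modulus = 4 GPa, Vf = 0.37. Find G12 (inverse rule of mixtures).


1/G12 = Vf/Gf + (1-Vf)/Gm = 0.37/19 + 0.63/4
G12 = 5.65 GPa

5.65 GPa


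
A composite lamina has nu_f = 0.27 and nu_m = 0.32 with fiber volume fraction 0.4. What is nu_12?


nu_12 = nu_f*Vf + nu_m*(1-Vf) = 0.27*0.4 + 0.32*0.6 = 0.3

0.3


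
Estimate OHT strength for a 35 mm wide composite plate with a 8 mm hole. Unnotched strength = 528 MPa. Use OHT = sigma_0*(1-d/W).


OHT = sigma_0*(1-d/W) = 528*(1-8/35) = 407.3 MPa

407.3 MPa


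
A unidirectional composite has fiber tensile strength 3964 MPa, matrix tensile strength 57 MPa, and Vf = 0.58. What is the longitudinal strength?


sigma_1 = sigma_f*Vf + sigma_m*(1-Vf) = 3964*0.58 + 57*0.42 = 2323.1 MPa

2323.1 MPa


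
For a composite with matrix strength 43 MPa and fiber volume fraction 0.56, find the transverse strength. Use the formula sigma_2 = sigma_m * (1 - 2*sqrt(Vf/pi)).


factor = 1 - 2*sqrt(0.56/pi) = 0.1556
sigma_2 = 43 * 0.1556 = 6.69 MPa

6.69 MPa


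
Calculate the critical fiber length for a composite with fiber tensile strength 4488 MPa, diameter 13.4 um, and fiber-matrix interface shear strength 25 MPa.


Lc = sigma_f * d / (2 * tau_i) = 4488 * 13.4 / (2 * 25) = 1202.8 um

1202.8 um


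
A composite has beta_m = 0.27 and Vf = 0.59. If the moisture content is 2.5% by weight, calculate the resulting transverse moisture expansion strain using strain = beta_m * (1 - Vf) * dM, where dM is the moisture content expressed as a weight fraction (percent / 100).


dM = 2.5/100 = 0.025
strain = beta_m * (1-Vf) * dM = 0.27 * 0.41 * 0.025 = 0.0027675

0.0027675


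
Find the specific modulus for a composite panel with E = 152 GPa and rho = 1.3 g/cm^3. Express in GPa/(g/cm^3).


Specific stiffness = E/rho = 152/1.3 = 116.9 GPa/(g/cm^3)

116.9 GPa/(g/cm^3)


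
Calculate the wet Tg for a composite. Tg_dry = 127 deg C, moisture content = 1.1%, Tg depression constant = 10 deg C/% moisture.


Tg_wet = Tg_dry - k*moisture = 127 - 10*1.1 = 116.0 deg C

116.0 deg C


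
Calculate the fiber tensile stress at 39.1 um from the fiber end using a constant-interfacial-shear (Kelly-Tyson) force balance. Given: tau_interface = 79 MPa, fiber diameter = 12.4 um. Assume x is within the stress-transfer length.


Force balance: sigma_f * (pi*d^2/4) = tau * (pi*d) * x  ->  sigma_f = 4 * tau * x / d
sigma_f = 4 * 79 * 39.1 / 12.4 = 996.4 MPa

996.4 MPa


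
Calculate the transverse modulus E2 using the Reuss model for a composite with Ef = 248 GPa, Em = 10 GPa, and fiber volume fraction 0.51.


1/E2 = Vf/Ef + (1-Vf)/Em = 0.51/248 + 0.49/10
E2 = 19.59 GPa

19.59 GPa


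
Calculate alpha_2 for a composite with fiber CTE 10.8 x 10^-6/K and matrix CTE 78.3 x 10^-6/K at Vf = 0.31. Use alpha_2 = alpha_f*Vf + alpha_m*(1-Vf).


alpha_2 = alpha_f*Vf + alpha_m*(1-Vf) = 10.8*0.31 + 78.3*0.69 = 57.4 x 10^-6/K

57.4 x 10^-6/K


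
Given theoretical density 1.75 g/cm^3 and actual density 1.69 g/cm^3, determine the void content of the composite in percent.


Void% = (rho_theo - rho_actual)/rho_theo * 100 = (1.75 - 1.69)/1.75 * 100 = 3.43%

3.43%


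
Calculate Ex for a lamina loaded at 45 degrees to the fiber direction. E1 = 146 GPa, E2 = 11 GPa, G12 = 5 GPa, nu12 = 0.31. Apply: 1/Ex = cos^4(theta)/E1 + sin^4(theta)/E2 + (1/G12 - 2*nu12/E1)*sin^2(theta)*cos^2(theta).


cos^4(45) = 0.25, sin^4(45) = 0.25, sin^2(45)*cos^2(45) = 0.25
1/G12 - 2*nu12/E1 = 1/5 - 2*0.31/146 = 0.195753 GPa^-1
1/Ex = 0.25/146 + 0.25/11 + 0.195753*0.25 = 0.073378 GPa^-1
Ex = 13.63 GPa

13.63 GPa


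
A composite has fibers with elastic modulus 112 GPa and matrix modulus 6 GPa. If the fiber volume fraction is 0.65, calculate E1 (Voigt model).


E1 = Ef*Vf + Em*(1-Vf) = 112*0.65 + 6*0.35 = 74.9 GPa

74.9 GPa


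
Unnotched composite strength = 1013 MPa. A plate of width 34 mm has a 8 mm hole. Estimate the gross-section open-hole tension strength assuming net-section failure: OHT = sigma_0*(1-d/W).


OHT = sigma_0*(1-d/W) = 1013*(1-8/34) = 774.6 MPa

774.6 MPa


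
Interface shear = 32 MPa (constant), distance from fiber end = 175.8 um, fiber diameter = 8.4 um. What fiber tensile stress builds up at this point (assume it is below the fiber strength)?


Force balance: sigma_f * (pi*d^2/4) = tau * (pi*d) * x  ->  sigma_f = 4 * tau * x / d
sigma_f = 4 * 32 * 175.8 / 8.4 = 2678.9 MPa

2678.9 MPa


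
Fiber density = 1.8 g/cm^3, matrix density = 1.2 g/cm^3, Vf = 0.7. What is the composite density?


rho_c = rho_f*Vf + rho_m*(1-Vf) = 1.8*0.7 + 1.2*0.3 = 1.62 g/cm^3

1.62 g/cm^3


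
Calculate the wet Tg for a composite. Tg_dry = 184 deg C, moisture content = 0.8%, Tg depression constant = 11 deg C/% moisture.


Tg_wet = Tg_dry - k*moisture = 184 - 11*0.8 = 175.2 deg C

175.2 deg C


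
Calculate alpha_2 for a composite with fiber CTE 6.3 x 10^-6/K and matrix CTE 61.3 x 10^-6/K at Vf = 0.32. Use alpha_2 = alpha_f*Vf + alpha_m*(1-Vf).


alpha_2 = alpha_f*Vf + alpha_m*(1-Vf) = 6.3*0.32 + 61.3*0.68 = 43.7 x 10^-6/K

43.7 x 10^-6/K


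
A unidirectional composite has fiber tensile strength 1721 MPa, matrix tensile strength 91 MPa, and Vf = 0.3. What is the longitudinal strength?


sigma_1 = sigma_f*Vf + sigma_m*(1-Vf) = 1721*0.3 + 91*0.7 = 580.0 MPa

580.0 MPa


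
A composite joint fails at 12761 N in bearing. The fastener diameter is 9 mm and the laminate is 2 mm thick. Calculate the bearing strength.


sigma_br = F/(d*h) = 12761/(9*2) = 708.9 MPa

708.9 MPa


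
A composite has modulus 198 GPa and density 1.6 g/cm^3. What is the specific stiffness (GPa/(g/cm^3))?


Specific stiffness = E/rho = 198/1.6 = 123.8 GPa/(g/cm^3)

123.8 GPa/(g/cm^3)


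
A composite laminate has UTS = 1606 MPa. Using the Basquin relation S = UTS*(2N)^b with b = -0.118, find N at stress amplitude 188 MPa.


N = 0.5 * (S/UTS)^(1/b) = 0.5 * (188/1606)^(1/-0.118) = 3.9245e+07 cycles

3.9245e+07 cycles


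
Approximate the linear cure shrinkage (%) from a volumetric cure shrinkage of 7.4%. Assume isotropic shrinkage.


Linear shrinkage ≈ vol_shrink/3 = 7.4/3 = 2.467%

2.467%


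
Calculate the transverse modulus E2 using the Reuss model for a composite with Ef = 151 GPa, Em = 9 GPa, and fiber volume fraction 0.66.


1/E2 = Vf/Ef + (1-Vf)/Em = 0.66/151 + 0.34/9
E2 = 23.73 GPa

23.73 GPa


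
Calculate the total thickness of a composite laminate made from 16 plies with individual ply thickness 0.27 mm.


h = n * t_ply = 16 * 0.27 = 4.32 mm

4.32 mm


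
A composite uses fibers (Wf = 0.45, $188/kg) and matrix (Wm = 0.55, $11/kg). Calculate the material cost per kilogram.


Cost = cost_f*Wf + cost_m*Wm = 188*0.45 + 11*0.55 = $90.65/kg

$90.65/kg


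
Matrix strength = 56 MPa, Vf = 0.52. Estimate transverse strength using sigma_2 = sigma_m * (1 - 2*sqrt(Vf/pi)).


factor = 1 - 2*sqrt(0.52/pi) = 0.1863
sigma_2 = 56 * 0.1863 = 10.43 MPa

10.43 MPa


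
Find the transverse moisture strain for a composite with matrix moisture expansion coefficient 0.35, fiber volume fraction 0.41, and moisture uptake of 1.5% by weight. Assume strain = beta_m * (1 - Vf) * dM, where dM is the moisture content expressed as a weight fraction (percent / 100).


dM = 1.5/100 = 0.015
strain = beta_m * (1-Vf) * dM = 0.35 * 0.59 * 0.015 = 0.0030975

0.0030975


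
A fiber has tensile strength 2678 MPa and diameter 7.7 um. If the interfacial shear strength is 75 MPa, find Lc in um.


Lc = sigma_f * d / (2 * tau_i) = 2678 * 7.7 / (2 * 75) = 137.5 um

137.5 um


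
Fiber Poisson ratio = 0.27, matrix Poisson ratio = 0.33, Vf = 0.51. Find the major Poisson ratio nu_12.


nu_12 = nu_f*Vf + nu_m*(1-Vf) = 0.27*0.51 + 0.33*0.49 = 0.2994

0.2994


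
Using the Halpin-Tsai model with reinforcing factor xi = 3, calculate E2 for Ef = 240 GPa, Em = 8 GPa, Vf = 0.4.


eta = (Ef/Em - 1)/(Ef/Em + xi) = (30.0 - 1)/(30.0 + 3) = 0.8788
E2 = Em*(1+xi*eta*Vf)/(1-eta*Vf) = 25.35 GPa

25.35 GPa


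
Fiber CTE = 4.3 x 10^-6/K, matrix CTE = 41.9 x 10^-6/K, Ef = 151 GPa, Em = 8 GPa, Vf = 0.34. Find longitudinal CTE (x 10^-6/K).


E1 = Ef*Vf + Em*(1-Vf) = 56.62
alpha_1 = (alpha_f*Ef*Vf + alpha_m*Em*(1-Vf))/E1 = 7.81 x 10^-6/K

7.81 x 10^-6/K


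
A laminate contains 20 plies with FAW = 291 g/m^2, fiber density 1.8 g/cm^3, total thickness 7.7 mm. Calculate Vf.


Vf = n * FAW / (rho_f * h * 1000) = 20 * 291 / (1.8 * 7.7 * 1000) = 0.4199

0.4199


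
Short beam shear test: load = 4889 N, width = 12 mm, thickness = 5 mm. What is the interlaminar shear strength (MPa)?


ILSS = 3F/(4bh) = 3*4889/(4*12*5) = 61.11 MPa

61.11 MPa


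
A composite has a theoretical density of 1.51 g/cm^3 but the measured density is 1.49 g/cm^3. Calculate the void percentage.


Void% = (rho_theo - rho_actual)/rho_theo * 100 = (1.51 - 1.49)/1.51 * 100 = 1.32%

1.32%


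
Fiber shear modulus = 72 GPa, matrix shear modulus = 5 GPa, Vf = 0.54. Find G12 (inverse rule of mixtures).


1/G12 = Vf/Gf + (1-Vf)/Gm = 0.54/72 + 0.46/5
G12 = 10.05 GPa

10.05 GPa


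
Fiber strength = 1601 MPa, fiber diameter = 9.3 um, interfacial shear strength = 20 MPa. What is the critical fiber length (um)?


Lc = sigma_f * d / (2 * tau_i) = 1601 * 9.3 / (2 * 20) = 372.2 um

372.2 um


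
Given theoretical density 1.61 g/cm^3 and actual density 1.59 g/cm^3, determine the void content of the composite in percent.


Void% = (rho_theo - rho_actual)/rho_theo * 100 = (1.61 - 1.59)/1.61 * 100 = 1.24%

1.24%


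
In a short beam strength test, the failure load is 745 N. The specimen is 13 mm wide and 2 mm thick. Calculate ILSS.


ILSS = 3F/(4bh) = 3*745/(4*13*2) = 21.49 MPa

21.49 MPa


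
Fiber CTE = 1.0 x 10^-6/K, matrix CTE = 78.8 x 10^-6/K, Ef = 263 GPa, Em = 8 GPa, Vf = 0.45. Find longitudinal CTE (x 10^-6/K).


E1 = Ef*Vf + Em*(1-Vf) = 122.75
alpha_1 = (alpha_f*Ef*Vf + alpha_m*Em*(1-Vf))/E1 = 3.79 x 10^-6/K

3.79 x 10^-6/K


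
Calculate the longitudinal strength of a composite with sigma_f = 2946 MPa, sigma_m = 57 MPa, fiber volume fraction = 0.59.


sigma_1 = sigma_f*Vf + sigma_m*(1-Vf) = 2946*0.59 + 57*0.41 = 1761.5 MPa

1761.5 MPa


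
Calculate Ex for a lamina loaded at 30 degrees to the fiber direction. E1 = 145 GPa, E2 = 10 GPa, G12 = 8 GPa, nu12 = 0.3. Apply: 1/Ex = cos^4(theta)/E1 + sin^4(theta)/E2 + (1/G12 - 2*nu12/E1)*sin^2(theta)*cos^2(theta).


cos^4(30) = 0.5625, sin^4(30) = 0.0625, sin^2(30)*cos^2(30) = 0.1875
1/G12 - 2*nu12/E1 = 1/8 - 2*0.3/145 = 0.120862 GPa^-1
1/Ex = 0.5625/145 + 0.0625/10 + 0.120862*0.1875 = 0.0327909 GPa^-1
Ex = 30.5 GPa

30.5 GPa


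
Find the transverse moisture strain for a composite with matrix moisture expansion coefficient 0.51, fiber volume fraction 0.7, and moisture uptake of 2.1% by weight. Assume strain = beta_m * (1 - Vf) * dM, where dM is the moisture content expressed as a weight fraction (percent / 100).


dM = 2.1/100 = 0.021
strain = beta_m * (1-Vf) * dM = 0.51 * 0.3 * 0.021 = 0.003213

0.003213


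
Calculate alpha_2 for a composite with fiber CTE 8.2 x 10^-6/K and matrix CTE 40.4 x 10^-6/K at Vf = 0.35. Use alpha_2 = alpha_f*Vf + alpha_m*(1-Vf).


alpha_2 = alpha_f*Vf + alpha_m*(1-Vf) = 8.2*0.35 + 40.4*0.65 = 29.1 x 10^-6/K

29.1 x 10^-6/K


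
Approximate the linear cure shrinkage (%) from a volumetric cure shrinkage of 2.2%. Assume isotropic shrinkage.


Linear shrinkage ≈ vol_shrink/3 = 2.2/3 = 0.733%

0.733%


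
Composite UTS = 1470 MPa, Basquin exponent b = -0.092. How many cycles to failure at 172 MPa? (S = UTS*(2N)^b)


N = 0.5 * (S/UTS)^(1/b) = 0.5 * (172/1470)^(1/-0.092) = 6.7160e+09 cycles

6.7160e+09 cycles


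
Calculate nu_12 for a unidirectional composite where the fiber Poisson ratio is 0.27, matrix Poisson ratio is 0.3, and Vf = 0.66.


nu_12 = nu_f*Vf + nu_m*(1-Vf) = 0.27*0.66 + 0.3*0.34 = 0.2802

0.2802


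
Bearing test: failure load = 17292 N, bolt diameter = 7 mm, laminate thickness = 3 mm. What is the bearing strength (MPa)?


sigma_br = F/(d*h) = 17292/(7*3) = 823.4 MPa

823.4 MPa


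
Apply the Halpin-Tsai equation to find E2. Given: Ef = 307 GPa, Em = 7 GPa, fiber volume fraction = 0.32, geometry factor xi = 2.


eta = (Ef/Em - 1)/(Ef/Em + xi) = (43.8571 - 1)/(43.8571 + 2) = 0.9346
E2 = Em*(1+xi*eta*Vf)/(1-eta*Vf) = 15.96 GPa

15.96 GPa


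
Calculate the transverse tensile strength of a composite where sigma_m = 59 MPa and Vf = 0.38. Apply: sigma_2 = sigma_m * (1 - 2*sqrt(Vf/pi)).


factor = 1 - 2*sqrt(0.38/pi) = 0.3044
sigma_2 = 59 * 0.3044 = 17.96 MPa

17.96 MPa


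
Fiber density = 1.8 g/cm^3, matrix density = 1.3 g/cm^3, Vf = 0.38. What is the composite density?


rho_c = rho_f*Vf + rho_m*(1-Vf) = 1.8*0.38 + 1.3*0.62 = 1.49 g/cm^3

1.49 g/cm^3


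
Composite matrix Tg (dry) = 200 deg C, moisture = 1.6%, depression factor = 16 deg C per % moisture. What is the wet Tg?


Tg_wet = Tg_dry - k*moisture = 200 - 16*1.6 = 174.4 deg C

174.4 deg C


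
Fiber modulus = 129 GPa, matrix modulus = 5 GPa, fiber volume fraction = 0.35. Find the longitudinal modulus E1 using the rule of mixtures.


E1 = Ef*Vf + Em*(1-Vf) = 129*0.35 + 5*0.65 = 48.4 GPa

48.4 GPa


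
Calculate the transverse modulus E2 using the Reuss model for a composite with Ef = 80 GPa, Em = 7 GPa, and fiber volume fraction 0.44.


1/E2 = Vf/Ef + (1-Vf)/Em = 0.44/80 + 0.56/7
E2 = 11.7 GPa

11.7 GPa


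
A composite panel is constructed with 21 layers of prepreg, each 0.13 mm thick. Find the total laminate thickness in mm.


h = n * t_ply = 21 * 0.13 = 2.73 mm

2.73 mm


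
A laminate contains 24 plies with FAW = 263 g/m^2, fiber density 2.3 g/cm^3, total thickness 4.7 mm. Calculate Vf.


Vf = n * FAW / (rho_f * h * 1000) = 24 * 263 / (2.3 * 4.7 * 1000) = 0.5839

0.5839


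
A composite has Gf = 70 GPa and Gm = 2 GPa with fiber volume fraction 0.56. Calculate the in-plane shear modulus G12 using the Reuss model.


1/G12 = Vf/Gf + (1-Vf)/Gm = 0.56/70 + 0.44/2
G12 = 4.39 GPa

4.39 GPa


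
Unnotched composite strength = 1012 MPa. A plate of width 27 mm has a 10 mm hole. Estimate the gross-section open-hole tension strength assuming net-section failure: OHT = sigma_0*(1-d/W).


OHT = sigma_0*(1-d/W) = 1012*(1-10/27) = 637.2 MPa

637.2 MPa


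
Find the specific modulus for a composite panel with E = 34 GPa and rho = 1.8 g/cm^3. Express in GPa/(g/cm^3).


Specific stiffness = E/rho = 34/1.8 = 18.9 GPa/(g/cm^3)

18.9 GPa/(g/cm^3)


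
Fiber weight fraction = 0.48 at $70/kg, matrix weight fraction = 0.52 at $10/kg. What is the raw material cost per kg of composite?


Cost = cost_f*Wf + cost_m*Wm = 70*0.48 + 10*0.52 = $38.8/kg

$38.8/kg


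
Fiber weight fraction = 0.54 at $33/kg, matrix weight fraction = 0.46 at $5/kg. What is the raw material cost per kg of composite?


Cost = cost_f*Wf + cost_m*Wm = 33*0.54 + 5*0.46 = $20.12/kg

$20.12/kg


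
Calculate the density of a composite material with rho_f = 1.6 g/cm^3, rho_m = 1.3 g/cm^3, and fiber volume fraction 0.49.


rho_c = rho_f*Vf + rho_m*(1-Vf) = 1.6*0.49 + 1.3*0.51 = 1.447 g/cm^3

1.447 g/cm^3


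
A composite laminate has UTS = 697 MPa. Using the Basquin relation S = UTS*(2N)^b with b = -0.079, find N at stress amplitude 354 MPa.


N = 0.5 * (S/UTS)^(1/b) = 0.5 * (354/697)^(1/-0.079) = 2650.9056 cycles

2650.9056 cycles


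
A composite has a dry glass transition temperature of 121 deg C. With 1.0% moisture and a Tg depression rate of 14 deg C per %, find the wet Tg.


Tg_wet = Tg_dry - k*moisture = 121 - 14*1.0 = 107.0 deg C

107.0 deg C


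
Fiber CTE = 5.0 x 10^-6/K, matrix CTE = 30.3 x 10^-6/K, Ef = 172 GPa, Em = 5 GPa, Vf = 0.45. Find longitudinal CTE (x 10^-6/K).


E1 = Ef*Vf + Em*(1-Vf) = 80.15
alpha_1 = (alpha_f*Ef*Vf + alpha_m*Em*(1-Vf))/E1 = 5.87 x 10^-6/K

5.87 x 10^-6/K


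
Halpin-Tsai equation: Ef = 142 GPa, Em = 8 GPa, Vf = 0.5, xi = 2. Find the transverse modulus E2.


eta = (Ef/Em - 1)/(Ef/Em + xi) = (17.75 - 1)/(17.75 + 2) = 0.8481
E2 = Em*(1+xi*eta*Vf)/(1-eta*Vf) = 25.67 GPa

25.67 GPa


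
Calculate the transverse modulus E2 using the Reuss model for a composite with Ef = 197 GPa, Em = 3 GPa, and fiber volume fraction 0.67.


1/E2 = Vf/Ef + (1-Vf)/Em = 0.67/197 + 0.33/3
E2 = 8.82 GPa

8.82 GPa


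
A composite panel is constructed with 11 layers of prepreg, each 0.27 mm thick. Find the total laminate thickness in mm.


h = n * t_ply = 11 * 0.27 = 2.97 mm

2.97 mm


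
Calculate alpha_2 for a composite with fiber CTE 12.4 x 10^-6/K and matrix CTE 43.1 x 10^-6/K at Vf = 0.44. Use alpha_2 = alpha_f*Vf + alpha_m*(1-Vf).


alpha_2 = alpha_f*Vf + alpha_m*(1-Vf) = 12.4*0.44 + 43.1*0.56 = 29.6 x 10^-6/K

29.6 x 10^-6/K


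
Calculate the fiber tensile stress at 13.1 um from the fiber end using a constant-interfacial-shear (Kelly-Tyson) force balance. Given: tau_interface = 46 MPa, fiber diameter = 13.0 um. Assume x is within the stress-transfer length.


Force balance: sigma_f * (pi*d^2/4) = tau * (pi*d) * x  ->  sigma_f = 4 * tau * x / d
sigma_f = 4 * 46 * 13.1 / 13.0 = 185.4 MPa

185.4 MPa


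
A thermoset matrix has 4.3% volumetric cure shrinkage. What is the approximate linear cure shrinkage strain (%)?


Linear shrinkage ≈ vol_shrink/3 = 4.3/3 = 1.433%

1.433%


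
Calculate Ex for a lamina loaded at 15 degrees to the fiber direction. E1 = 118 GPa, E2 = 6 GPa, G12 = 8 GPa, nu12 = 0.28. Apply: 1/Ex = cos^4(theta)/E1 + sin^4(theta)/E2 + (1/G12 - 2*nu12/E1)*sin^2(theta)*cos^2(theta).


cos^4(15) = 0.870513, sin^4(15) = 0.004487, sin^2(15)*cos^2(15) = 0.0625
1/G12 - 2*nu12/E1 = 1/8 - 2*0.28/118 = 0.120254 GPa^-1
1/Ex = 0.870513/118 + 0.004487/6 + 0.120254*0.0625 = 0.015641 GPa^-1
Ex = 63.93 GPa

63.93 GPa


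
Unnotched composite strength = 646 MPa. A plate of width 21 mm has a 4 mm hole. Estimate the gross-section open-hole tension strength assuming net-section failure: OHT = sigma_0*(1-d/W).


OHT = sigma_0*(1-d/W) = 646*(1-4/21) = 523.0 MPa

523.0 MPa


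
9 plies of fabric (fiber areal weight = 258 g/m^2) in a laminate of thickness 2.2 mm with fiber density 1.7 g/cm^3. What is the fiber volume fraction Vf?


Vf = n * FAW / (rho_f * h * 1000) = 9 * 258 / (1.7 * 2.2 * 1000) = 0.6209

0.6209


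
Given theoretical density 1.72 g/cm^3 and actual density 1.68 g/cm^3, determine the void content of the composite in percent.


Void% = (rho_theo - rho_actual)/rho_theo * 100 = (1.72 - 1.68)/1.72 * 100 = 2.33%

2.33%


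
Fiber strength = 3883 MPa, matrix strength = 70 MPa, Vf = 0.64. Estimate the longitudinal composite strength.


sigma_1 = sigma_f*Vf + sigma_m*(1-Vf) = 3883*0.64 + 70*0.36 = 2510.3 MPa

2510.3 MPa


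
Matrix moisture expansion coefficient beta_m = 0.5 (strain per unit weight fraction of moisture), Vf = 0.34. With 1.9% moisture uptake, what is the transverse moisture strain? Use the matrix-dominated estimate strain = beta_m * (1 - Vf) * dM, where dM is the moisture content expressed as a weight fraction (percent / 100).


dM = 1.9/100 = 0.019
strain = beta_m * (1-Vf) * dM = 0.5 * 0.66 * 0.019 = 0.00627

0.00627


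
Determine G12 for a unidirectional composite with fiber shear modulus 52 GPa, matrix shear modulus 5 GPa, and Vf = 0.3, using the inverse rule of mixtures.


1/G12 = Vf/Gf + (1-Vf)/Gm = 0.3/52 + 0.7/5
G12 = 6.86 GPa

6.86 GPa


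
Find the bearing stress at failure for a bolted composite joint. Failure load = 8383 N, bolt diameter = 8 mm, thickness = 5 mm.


sigma_br = F/(d*h) = 8383/(8*5) = 209.6 MPa

209.6 MPa
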